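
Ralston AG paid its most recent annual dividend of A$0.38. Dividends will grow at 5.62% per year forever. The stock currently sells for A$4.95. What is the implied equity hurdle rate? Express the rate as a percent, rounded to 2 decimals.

Rearranging the constant-growth DDM: r = D₁/P₀ + g.
D₁ = 0.38 × (1 + 0.0562) = 0.4014.
r = 0.4014 / 4.95 + 0.0562 = 0.08108 + 0.0562 = 0.13728

13.73%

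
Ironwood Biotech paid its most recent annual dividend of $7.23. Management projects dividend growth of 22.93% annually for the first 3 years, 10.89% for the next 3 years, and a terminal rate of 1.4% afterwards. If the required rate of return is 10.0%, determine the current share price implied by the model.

Three-stage DDM. Project D₁…D_6; terminal Gordon value at t=6 with g = 0.014; discount at r = 0.1.
D_1 = 8.8878
D_2 = 10.9258
D_3 = 13.4311
D_4 = 14.8938
D_5 = 16.5157
D_6 = 18.3142
TV_6 = 18.5706/(0.1−0.014) = 215.9378
P₀ = Σ Dₜ/(1+r)ᵗ + TV_6/(1+r)^6 = 179.8572

$179.86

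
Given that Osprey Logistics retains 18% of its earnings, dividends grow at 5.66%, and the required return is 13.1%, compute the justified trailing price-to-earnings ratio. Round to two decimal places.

Payout ratio b = 1 − 0.18 = 0.82.
Justified trailing P/E = b(1+g)/(r−g) = 0.82×(1+0.0566)/(0.131−0.0566) = 11.6453

11.65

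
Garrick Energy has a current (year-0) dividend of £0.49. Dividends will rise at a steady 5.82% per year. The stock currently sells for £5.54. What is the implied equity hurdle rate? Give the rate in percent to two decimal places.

15.18%

Rearranging the constant-growth DDM: r = D₁/P₀ + g.
D₁ = 0.49 × (1 + 0.0582) = 0.5185.
r = 0.5185 / 5.54 + 0.0582 = 0.09360 + 0.0582 = 0.15180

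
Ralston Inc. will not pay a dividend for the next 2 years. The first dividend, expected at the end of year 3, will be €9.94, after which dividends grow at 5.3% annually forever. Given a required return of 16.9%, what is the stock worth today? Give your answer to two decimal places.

Deferred-dividend DDM. At t=2 the remaining stream is a growing perpetuity with first payment D_3 = 9.94.
V_2 = D_3/(r−g) = 9.94/(0.169−0.053) = 85.6897
P₀ = V_2/(1+r)^2 = 85.6897/(1+0.169)^2 = 62.7046

€62.70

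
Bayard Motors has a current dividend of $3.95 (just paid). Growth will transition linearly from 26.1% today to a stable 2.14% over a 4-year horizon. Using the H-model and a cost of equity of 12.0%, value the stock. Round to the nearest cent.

$60.12

H-model: P₀ = D₀[(1+g_L) + H(g_S−g_L)]/(r−g_L), with H = 4/2 = 2.
P₀ = 3.95 × [(1+0.0214) + 2×(0.261−0.0214)] / (0.12−0.0214)
   = 3.95 × 1.5006 / 0.0986 = 60.1153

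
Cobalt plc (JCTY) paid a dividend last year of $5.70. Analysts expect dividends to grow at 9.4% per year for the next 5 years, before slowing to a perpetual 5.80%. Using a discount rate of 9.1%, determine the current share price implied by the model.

Two-stage DDM. Project D₁…D_5 at 0.094, terminal growth 0.058, discount at r = 0.091.
D_1 = 6.2358
D_2 = 6.8220
D_3 = 7.4632
D_4 = 8.1648
D_5 = 8.9323
Terminal value at t=5: TV = D_6/(r−g) = 9.4503/(0.091−0.058) = 286.3737
P₀ = 6.2358/(1+0.091)^1 + 6.8220/(1+0.091)^2 + 7.4632/(1+0.091)^3 + 8.1648/(1+0.091)^4 + 8.9323/(1+0.091)^5 + 286.3737/(1+0.091)^5 = 214.0078

$214.01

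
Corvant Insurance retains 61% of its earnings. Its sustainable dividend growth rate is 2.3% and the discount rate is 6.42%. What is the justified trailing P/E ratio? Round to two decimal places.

9.68

Payout ratio b = 1 − 0.61 = 0.39.
Justified trailing P/E = b(1+g)/(r−g) = 0.39×(1+0.023)/(0.0642−0.023) = 9.6837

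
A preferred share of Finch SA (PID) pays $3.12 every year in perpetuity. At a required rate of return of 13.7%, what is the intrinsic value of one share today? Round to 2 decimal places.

Zero-growth DDM (perpetuity): P₀ = D/r = 3.12 / 0.137 = 22.7737

$22.77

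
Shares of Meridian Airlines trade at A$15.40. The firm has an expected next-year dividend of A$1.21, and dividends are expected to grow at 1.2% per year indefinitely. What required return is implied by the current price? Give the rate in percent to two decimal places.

9.06%

Rearranging the constant-growth DDM: r = D₁/P₀ + g.
r = 1.2100 / 15.40 + 0.012 = 0.07857 + 0.012 = 0.09057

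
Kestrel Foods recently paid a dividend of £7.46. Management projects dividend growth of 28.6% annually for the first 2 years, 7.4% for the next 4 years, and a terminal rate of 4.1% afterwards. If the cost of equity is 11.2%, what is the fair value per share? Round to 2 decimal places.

Three-stage DDM. Project D₁…D_6; terminal Gordon value at t=6 with g = 0.041; discount at r = 0.112.
D_1 = 9.5936
D_2 = 12.3373
D_3 = 13.2503
D_4 = 14.2308
D_5 = 15.2839
D_6 = 16.4149
TV_6 = 17.0879/(0.112−0.041) = 240.6746
P₀ = Σ Dₜ/(1+r)ᵗ + TV_6/(1+r)^6 = 182.5108

£182.51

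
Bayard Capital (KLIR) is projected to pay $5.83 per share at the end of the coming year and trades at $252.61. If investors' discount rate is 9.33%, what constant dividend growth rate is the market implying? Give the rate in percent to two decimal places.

From P₀ = D₁/(r − g), the implied growth is g = r − D₁/P₀.
g = 0.0933 − 5.83/252.61 = 0.0933 − 0.02308 = 0.07022

7.02%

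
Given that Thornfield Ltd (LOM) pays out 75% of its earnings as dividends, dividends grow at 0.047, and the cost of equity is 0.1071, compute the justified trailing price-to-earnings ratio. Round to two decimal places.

Justified trailing P/E = b(1+g)/(r−g) = 0.75×(1+0.047)/(0.1071−0.047) = 13.0657

13.07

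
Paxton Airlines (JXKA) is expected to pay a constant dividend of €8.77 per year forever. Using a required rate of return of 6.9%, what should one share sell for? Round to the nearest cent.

Zero-growth DDM (perpetuity): P₀ = D/r = 8.77 / 0.069 = 127.1014

€127.10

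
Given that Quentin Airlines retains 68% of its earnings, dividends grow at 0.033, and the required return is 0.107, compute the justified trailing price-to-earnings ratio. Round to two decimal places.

Payout ratio b = 1 − 0.68 = 0.32.
Justified trailing P/E = b(1+g)/(r−g) = 0.32×(1+0.033)/(0.107−0.033) = 4.4670

4.47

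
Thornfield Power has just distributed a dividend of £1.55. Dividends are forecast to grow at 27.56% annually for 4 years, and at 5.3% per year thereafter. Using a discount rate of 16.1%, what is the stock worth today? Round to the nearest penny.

Two-stage DDM. Project D₁…D_4 at 0.2756, terminal growth 0.053, discount at r = 0.161.
D_1 = 1.9772
D_2 = 2.5221
D_3 = 3.2172
D_4 = 4.1038
Terminal value at t=4: TV = D_5/(r−g) = 4.3213/(0.161−0.053) = 40.0124
P₀ = 1.9772/(1+0.161)^1 + 2.5221/(1+0.161)^2 + 3.2172/(1+0.161)^3 + 4.1038/(1+0.161)^4 + 40.0124/(1+0.161)^4 = 29.9110

£29.91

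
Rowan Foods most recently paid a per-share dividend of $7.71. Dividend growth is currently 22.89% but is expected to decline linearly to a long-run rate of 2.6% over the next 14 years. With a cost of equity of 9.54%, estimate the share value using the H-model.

$271.77

H-model: P₀ = D₀[(1+g_L) + H(g_S−g_L)]/(r−g_L), with H = 14/2 = 7.
P₀ = 7.71 × [(1+0.026) + 7×(0.2289−0.026)] / (0.0954−0.026)
   = 7.71 × 2.4463 / 0.0694 = 271.7719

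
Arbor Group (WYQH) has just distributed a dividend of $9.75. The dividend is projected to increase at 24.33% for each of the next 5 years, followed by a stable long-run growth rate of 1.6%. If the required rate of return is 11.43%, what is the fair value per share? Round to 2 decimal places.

Two-stage DDM. Project D₁…D_5 at 0.2433, terminal growth 0.016, discount at r = 0.1143.
D_1 = 12.1222
D_2 = 15.0715
D_3 = 18.7384
D_4 = 23.2974
D_5 = 28.9657
Terminal value at t=5: TV = D_6/(r−g) = 29.4292/(0.1143−0.016) = 299.3812
P₀ = 12.1222/(1+0.1143)^1 + 15.0715/(1+0.1143)^2 + 18.7384/(1+0.1143)^3 + 23.2974/(1+0.1143)^4 + 28.9657/(1+0.1143)^5 + 299.3812/(1+0.1143)^5 = 242.7985

$242.80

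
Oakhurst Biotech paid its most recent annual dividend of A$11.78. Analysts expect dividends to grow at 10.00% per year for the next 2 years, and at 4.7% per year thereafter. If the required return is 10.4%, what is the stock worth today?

Two-stage DDM. Project D₁…D_2 at 0.1, terminal growth 0.047, discount at r = 0.104.
D_1 = 12.9580
D_2 = 14.2538
Terminal value at t=2: TV = D_3/(r−g) = 14.9237/(0.104−0.047) = 261.8198
P₀ = 12.9580/(1+0.104)^1 + 14.2538/(1+0.104)^2 + 261.8198/(1+0.104)^2 = 238.2470

A$238.25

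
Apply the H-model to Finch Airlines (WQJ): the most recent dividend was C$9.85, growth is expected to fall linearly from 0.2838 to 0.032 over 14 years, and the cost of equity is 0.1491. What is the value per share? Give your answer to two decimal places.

C$235.07

H-model: P₀ = D₀[(1+g_L) + H(g_S−g_L)]/(r−g_L), with H = 14/2 = 7.
P₀ = 9.85 × [(1+0.032) + 7×(0.2838−0.032)] / (0.1491−0.032)
   = 9.85 × 2.7946 / 0.1171 = 235.0710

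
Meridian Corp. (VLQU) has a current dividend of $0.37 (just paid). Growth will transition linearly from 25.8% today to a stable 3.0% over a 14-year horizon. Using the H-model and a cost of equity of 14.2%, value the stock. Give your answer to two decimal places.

$8.68

H-model: P₀ = D₀[(1+g_L) + H(g_S−g_L)]/(r−g_L), with H = 14/2 = 7.
P₀ = 0.37 × [(1+0.03) + 7×(0.258−0.03)] / (0.142−0.03)
   = 0.37 × 2.6260 / 0.112 = 8.6752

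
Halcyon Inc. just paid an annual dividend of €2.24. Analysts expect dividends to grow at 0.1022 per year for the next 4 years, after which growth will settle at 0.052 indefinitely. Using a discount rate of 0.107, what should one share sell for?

€50.97

Two-stage DDM. Project D₁…D_4 at 0.1022, terminal growth 0.052, discount at r = 0.107.
D_1 = 2.4689
D_2 = 2.7213
D_3 = 2.9994
D_4 = 3.3059
Terminal value at t=4: TV = D_5/(r−g) = 3.4778/(0.107−0.052) = 63.2328
P₀ = 2.4689/(1+0.107)^1 + 2.7213/(1+0.107)^2 + 2.9994/(1+0.107)^3 + 3.3059/(1+0.107)^4 + 63.2328/(1+0.107)^4 = 50.9701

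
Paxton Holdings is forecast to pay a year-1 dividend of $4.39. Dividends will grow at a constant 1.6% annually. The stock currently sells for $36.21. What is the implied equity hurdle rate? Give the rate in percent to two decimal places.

13.72%

Rearranging the constant-growth DDM: r = D₁/P₀ + g.
r = 4.3900 / 36.21 + 0.016 = 0.12124 + 0.016 = 0.13724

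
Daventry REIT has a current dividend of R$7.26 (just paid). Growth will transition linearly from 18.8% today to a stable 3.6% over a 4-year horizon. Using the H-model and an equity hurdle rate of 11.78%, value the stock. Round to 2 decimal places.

H-model: P₀ = D₀[(1+g_L) + H(g_S−g_L)]/(r−g_L), with H = 4/2 = 2.
P₀ = 7.26 × [(1+0.036) + 2×(0.188−0.036)] / (0.1178−0.036)
   = 7.26 × 1.3400 / 0.0818 = 118.9291

R$118.93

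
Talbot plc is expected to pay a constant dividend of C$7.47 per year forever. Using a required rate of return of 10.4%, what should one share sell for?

C$71.83

Zero-growth DDM (perpetuity): P₀ = D/r = 7.47 / 0.104 = 71.8269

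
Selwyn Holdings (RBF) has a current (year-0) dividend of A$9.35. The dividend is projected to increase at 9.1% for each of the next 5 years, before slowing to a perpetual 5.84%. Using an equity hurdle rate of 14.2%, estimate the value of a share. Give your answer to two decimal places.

A$135.05

Two-stage DDM. Project D₁…D_5 at 0.091, terminal growth 0.0584, discount at r = 0.142.
D_1 = 10.2008
D_2 = 11.1291
D_3 = 12.1419
D_4 = 13.2468
D_5 = 14.4522
Terminal value at t=5: TV = D_6/(r−g) = 15.2963/(0.142−0.0584) = 182.9696
P₀ = 10.2008/(1+0.142)^1 + 11.1291/(1+0.142)^2 + 12.1419/(1+0.142)^3 + 13.2468/(1+0.142)^4 + 14.4522/(1+0.142)^5 + 182.9696/(1+0.142)^5 = 135.0468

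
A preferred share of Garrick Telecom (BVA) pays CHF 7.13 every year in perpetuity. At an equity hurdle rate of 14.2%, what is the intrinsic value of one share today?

Zero-growth DDM (perpetuity): P₀ = D/r = 7.13 / 0.142 = 50.2113

CHF 50.21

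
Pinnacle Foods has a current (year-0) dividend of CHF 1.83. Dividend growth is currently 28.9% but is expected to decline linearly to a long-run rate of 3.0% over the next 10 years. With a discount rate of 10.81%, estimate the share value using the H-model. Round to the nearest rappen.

H-model: P₀ = D₀[(1+g_L) + H(g_S−g_L)]/(r−g_L), with H = 10/2 = 5.
P₀ = 1.83 × [(1+0.03) + 5×(0.289−0.03)] / (0.1081−0.03)
   = 1.83 × 2.3250 / 0.0781 = 54.4782

CHF 54.48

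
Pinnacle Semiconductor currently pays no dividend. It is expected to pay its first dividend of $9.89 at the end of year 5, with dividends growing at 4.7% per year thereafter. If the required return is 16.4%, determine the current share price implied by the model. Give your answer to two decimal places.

$46.05

Deferred-dividend DDM. At t=4 the remaining stream is a growing perpetuity with first payment D_5 = 9.89.
V_4 = D_5/(r−g) = 9.89/(0.164−0.047) = 84.5299
P₀ = V_4/(1+r)^4 = 84.5299/(1+0.164)^4 = 46.0467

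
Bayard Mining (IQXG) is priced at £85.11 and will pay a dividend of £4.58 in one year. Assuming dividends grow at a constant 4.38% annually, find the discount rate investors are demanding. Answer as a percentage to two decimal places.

Rearranging the constant-growth DDM: r = D₁/P₀ + g.
r = 4.5800 / 85.11 + 0.0438 = 0.05381 + 0.0438 = 0.09761

9.76%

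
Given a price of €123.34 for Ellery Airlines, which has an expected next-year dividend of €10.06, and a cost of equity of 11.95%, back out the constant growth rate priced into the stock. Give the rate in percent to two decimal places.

3.79%

From P₀ = D₁/(r − g), the implied growth is g = r − D₁/P₀.
g = 0.1195 − 10.06/123.34 = 0.1195 − 0.08156 = 0.03794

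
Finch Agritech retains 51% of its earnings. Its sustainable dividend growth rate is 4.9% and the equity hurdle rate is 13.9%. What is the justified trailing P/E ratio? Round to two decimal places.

5.71

Payout ratio b = 1 − 0.51 = 0.49.
Justified trailing P/E = b(1+g)/(r−g) = 0.49×(1+0.049)/(0.139−0.049) = 5.7112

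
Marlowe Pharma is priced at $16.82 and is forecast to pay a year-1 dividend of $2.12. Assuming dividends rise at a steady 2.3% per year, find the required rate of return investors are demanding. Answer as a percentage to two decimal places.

14.90%

Rearranging the constant-growth DDM: r = D₁/P₀ + g.
r = 2.1200 / 16.82 + 0.023 = 0.12604 + 0.023 = 0.14904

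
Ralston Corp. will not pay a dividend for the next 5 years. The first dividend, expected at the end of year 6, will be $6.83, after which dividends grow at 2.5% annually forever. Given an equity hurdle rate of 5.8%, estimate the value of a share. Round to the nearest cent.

$156.13

Deferred-dividend DDM. At t=5 the remaining stream is a growing perpetuity with first payment D_6 = 6.83.
V_5 = D_6/(r−g) = 6.83/(0.058−0.025) = 206.9697
P₀ = V_5/(1+r)^5 = 206.9697/(1+0.058)^5 = 156.1271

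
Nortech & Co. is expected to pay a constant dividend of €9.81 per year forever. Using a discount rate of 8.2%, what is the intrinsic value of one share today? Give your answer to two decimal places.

€119.63

Zero-growth DDM (perpetuity): P₀ = D/r = 9.81 / 0.082 = 119.6341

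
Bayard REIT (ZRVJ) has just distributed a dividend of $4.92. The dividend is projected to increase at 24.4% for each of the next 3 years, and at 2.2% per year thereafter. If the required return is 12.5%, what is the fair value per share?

Two-stage DDM. Project D₁…D_3 at 0.244, terminal growth 0.022, discount at r = 0.125.
D_1 = 6.1205
D_2 = 7.6139
D_3 = 9.4717
Terminal value at t=3: TV = D_4/(r−g) = 9.6800/(0.125−0.022) = 93.9810
P₀ = 6.1205/(1+0.125)^1 + 7.6139/(1+0.125)^2 + 9.4717/(1+0.125)^3 + 93.9810/(1+0.125)^3 = 84.1144

$84.11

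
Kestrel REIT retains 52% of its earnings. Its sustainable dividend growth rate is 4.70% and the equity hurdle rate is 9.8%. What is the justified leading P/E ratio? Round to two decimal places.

Payout ratio b = 1 − 0.52 = 0.48.
Justified leading P/E = b/(r−g) = 0.48/(0.098−0.047) = 9.4118

9.41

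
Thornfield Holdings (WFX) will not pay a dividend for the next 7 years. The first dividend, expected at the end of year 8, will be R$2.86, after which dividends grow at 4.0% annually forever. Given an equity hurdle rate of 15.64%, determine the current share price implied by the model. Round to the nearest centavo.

R$8.88

Deferred-dividend DDM. At t=7 the remaining stream is a growing perpetuity with first payment D_8 = 2.86.
V_7 = D_8/(r−g) = 2.86/(0.1564−0.04) = 24.5704
P₀ = V_7/(1+r)^7 = 24.5704/(1+0.1564)^7 = 8.8850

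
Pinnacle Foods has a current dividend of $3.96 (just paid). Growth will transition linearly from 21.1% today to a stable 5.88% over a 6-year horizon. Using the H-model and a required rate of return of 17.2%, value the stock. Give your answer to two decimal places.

$53.01

H-model: P₀ = D₀[(1+g_L) + H(g_S−g_L)]/(r−g_L), with H = 6/2 = 3.
P₀ = 3.96 × [(1+0.0588) + 3×(0.211−0.0588)] / (0.172−0.0588)
   = 3.96 × 1.5154 / 0.1132 = 53.0122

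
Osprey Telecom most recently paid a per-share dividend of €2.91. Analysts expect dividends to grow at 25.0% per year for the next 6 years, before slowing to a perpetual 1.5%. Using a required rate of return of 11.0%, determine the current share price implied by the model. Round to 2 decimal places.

Two-stage DDM. Project D₁…D_6 at 0.25, terminal growth 0.015, discount at r = 0.11.
D_1 = 3.6375
D_2 = 4.5469
D_3 = 5.6836
D_4 = 7.1045
D_5 = 8.8806
D_6 = 11.1008
Terminal value at t=6: TV = D_7/(r−g) = 11.2673/(0.11−0.015) = 118.6030
P₀ = 3.6375/(1+0.11)^1 + 4.5469/(1+0.11)^2 + 5.6836/(1+0.11)^3 + 7.1045/(1+0.11)^4 + 8.8806/(1+0.11)^5 + 11.1008/(1+0.11)^6 + 118.6030/(1+0.11)^6 = 90.4182

€90.42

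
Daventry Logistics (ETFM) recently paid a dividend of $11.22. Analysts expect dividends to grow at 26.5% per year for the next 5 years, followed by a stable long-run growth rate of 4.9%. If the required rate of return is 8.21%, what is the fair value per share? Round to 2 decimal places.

$868.17

Two-stage DDM. Project D₁…D_5 at 0.265, terminal growth 0.049, discount at r = 0.0821.
D_1 = 14.1933
D_2 = 17.9545
D_3 = 22.7125
D_4 = 28.7313
D_5 = 36.3451
Terminal value at t=5: TV = D_6/(r−g) = 38.1260/(0.0821−0.049) = 1151.8422
P₀ = 14.1933/(1+0.0821)^1 + 17.9545/(1+0.0821)^2 + 22.7125/(1+0.0821)^3 + 28.7313/(1+0.0821)^4 + 36.3451/(1+0.0821)^5 + 1151.8422/(1+0.0821)^5 = 868.1738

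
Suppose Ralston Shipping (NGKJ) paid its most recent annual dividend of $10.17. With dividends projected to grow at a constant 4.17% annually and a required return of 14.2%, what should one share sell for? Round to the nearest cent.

$105.62

Gordon growth model: P₀ = D₁/(r − g). D₁ = 10.17 × (1 + 0.0417) = 10.5941.
P₀ = 10.5941 / (0.142 − 0.0417) = 10.5941 / 0.1003 = 105.6240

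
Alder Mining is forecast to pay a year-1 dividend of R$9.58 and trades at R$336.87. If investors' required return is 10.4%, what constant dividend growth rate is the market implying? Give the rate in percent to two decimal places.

From P₀ = D₁/(r − g), the implied growth is g = r − D₁/P₀.
g = 0.104 − 9.58/336.87 = 0.104 − 0.02844 = 0.07556

7.56%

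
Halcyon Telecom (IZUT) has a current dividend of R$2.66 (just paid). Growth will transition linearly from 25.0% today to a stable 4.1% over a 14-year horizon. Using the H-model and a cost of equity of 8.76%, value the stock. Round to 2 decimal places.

H-model: P₀ = D₀[(1+g_L) + H(g_S−g_L)]/(r−g_L), with H = 14/2 = 7.
P₀ = 2.66 × [(1+0.041) + 7×(0.25−0.041)] / (0.0876−0.041)
   = 2.66 × 2.5040 / 0.0466 = 142.9322

R$142.93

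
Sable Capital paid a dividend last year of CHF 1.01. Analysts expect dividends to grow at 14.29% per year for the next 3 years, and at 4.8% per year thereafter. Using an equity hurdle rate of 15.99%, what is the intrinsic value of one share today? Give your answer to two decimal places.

CHF 11.99

Two-stage DDM. Project D₁…D_3 at 0.1429, terminal growth 0.048, discount at r = 0.1599.
D_1 = 1.1543
D_2 = 1.3193
D_3 = 1.5078
Terminal value at t=3: TV = D_4/(r−g) = 1.5802/(0.1599−0.048) = 14.1214
P₀ = 1.1543/(1+0.1599)^1 + 1.3193/(1+0.1599)^2 + 1.5078/(1+0.1599)^3 + 14.1214/(1+0.1599)^3 = 11.9914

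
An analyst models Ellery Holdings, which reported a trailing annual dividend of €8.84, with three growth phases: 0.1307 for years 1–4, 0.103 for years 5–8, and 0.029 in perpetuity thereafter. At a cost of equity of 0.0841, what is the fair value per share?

€292.37

Three-stage DDM. Project D₁…D_8; terminal Gordon value at t=8 with g = 0.029; discount at r = 0.0841.
D_1 = 9.9954
D_2 = 11.3018
D_3 = 12.7789
D_4 = 14.4491
D_5 = 15.9374
D_6 = 17.5789
D_7 = 19.3896
D_8 = 21.3867
TV_8 = 22.0069/(0.0841−0.029) = 399.3996
P₀ = Σ Dₜ/(1+r)ᵗ + TV_8/(1+r)^8 = 292.3660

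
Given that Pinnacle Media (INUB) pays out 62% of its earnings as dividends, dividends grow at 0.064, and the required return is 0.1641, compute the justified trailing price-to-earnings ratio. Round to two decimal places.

6.59

Justified trailing P/E = b(1+g)/(r−g) = 0.62×(1+0.064)/(0.1641−0.064) = 6.5902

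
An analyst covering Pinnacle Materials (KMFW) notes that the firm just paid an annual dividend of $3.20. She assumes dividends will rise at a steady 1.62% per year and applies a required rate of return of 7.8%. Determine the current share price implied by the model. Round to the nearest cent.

Gordon growth model: P₀ = D₁/(r − g). D₁ = 3.20 × (1 + 0.0162) = 3.2518.
P₀ = 3.2518 / (0.078 − 0.0162) = 3.2518 / 0.0618 = 52.6188

$52.62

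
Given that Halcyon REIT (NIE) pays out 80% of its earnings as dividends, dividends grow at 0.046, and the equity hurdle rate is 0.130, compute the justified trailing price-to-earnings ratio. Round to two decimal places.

Justified trailing P/E = b(1+g)/(r−g) = 0.80×(1+0.046)/(0.13−0.046) = 9.9619

9.96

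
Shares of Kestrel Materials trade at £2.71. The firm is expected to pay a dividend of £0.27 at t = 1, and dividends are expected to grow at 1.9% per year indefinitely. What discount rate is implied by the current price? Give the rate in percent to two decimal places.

Rearranging the constant-growth DDM: r = D₁/P₀ + g.
r = 0.2700 / 2.71 + 0.019 = 0.09963 + 0.019 = 0.11863

11.86%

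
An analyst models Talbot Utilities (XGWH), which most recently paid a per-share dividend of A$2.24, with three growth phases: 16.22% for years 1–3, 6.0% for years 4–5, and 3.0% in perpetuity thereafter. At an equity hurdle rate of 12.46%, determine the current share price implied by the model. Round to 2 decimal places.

Three-stage DDM. Project D₁…D_5; terminal Gordon value at t=5 with g = 0.03; discount at r = 0.1246.
D_1 = 2.6033
D_2 = 3.0256
D_3 = 3.5163
D_4 = 3.7273
D_5 = 3.9510
TV_5 = 4.0695/(0.1246−0.03) = 43.0178
P₀ = Σ Dₜ/(1+r)ᵗ + TV_5/(1+r)^5 = 35.6204

A$35.62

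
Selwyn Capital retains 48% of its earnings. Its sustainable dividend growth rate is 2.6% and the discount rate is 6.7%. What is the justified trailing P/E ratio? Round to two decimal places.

Payout ratio b = 1 − 0.48 = 0.52.
Justified trailing P/E = b(1+g)/(r−g) = 0.52×(1+0.026)/(0.067−0.026) = 13.0127

13.01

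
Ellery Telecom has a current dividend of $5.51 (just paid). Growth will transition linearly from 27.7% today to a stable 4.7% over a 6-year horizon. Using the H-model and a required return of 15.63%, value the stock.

$87.57

H-model: P₀ = D₀[(1+g_L) + H(g_S−g_L)]/(r−g_L), with H = 6/2 = 3.
P₀ = 5.51 × [(1+0.047) + 3×(0.277−0.047)] / (0.1563−0.047)
   = 5.51 × 1.7370 / 0.1093 = 87.5651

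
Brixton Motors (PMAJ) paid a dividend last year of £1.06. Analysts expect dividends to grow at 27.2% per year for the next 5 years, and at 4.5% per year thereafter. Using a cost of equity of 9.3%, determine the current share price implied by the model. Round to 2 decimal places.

£57.81

Two-stage DDM. Project D₁…D_5 at 0.272, terminal growth 0.045, discount at r = 0.093.
D_1 = 1.3483
D_2 = 1.7151
D_3 = 2.1816
D_4 = 2.7749
D_5 = 3.5297
Terminal value at t=5: TV = D_6/(r−g) = 3.6886/(0.093−0.045) = 76.8452
P₀ = 1.3483/(1+0.093)^1 + 1.7151/(1+0.093)^2 + 2.1816/(1+0.093)^3 + 2.7749/(1+0.093)^4 + 3.5297/(1+0.093)^5 + 76.8452/(1+0.093)^5 = 57.8095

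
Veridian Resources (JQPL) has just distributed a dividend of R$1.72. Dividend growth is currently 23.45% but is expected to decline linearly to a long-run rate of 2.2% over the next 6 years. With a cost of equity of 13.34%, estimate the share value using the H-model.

H-model: P₀ = D₀[(1+g_L) + H(g_S−g_L)]/(r−g_L), with H = 6/2 = 3.
P₀ = 1.72 × [(1+0.022) + 3×(0.2345−0.022)] / (0.1334−0.022)
   = 1.72 × 1.6595 / 0.1114 = 25.6224

R$25.62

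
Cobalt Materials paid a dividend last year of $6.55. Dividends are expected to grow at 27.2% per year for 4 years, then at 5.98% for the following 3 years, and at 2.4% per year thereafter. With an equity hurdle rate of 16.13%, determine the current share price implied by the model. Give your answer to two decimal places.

$110.13

Three-stage DDM. Project D₁…D_7; terminal Gordon value at t=7 with g = 0.024; discount at r = 0.1613.
D_1 = 8.3316
D_2 = 10.5978
D_3 = 13.4804
D_4 = 17.1471
D_5 = 18.1725
D_6 = 19.2592
D_7 = 20.4109
TV_7 = 20.9007/(0.1613−0.024) = 152.2267
P₀ = Σ Dₜ/(1+r)ᵗ + TV_7/(1+r)^7 = 110.1307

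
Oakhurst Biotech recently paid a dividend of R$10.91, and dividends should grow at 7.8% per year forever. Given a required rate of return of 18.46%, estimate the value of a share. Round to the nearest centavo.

R$110.33

Gordon growth model: P₀ = D₁/(r − g). D₁ = 10.91 × (1 + 0.078) = 11.7610.
P₀ = 11.7610 / (0.1846 − 0.078) = 11.7610 / 0.1066 = 110.3281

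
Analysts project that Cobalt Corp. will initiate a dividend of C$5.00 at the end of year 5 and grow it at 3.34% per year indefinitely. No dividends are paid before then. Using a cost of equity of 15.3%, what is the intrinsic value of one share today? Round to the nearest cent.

Deferred-dividend DDM. At t=4 the remaining stream is a growing perpetuity with first payment D_5 = 5.00.
V_4 = D_5/(r−g) = 5.00/(0.153−0.0334) = 41.8060
P₀ = V_4/(1+r)^4 = 41.8060/(1+0.153)^4 = 23.6549

C$23.65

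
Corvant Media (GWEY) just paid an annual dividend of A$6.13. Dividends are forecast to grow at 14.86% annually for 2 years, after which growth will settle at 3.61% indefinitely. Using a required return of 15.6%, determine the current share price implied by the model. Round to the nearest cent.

Two-stage DDM. Project D₁…D_2 at 0.1486, terminal growth 0.0361, discount at r = 0.156.
D_1 = 7.0409
D_2 = 8.0872
Terminal value at t=2: TV = D_3/(r−g) = 8.3791/(0.156−0.0361) = 69.8845
P₀ = 7.0409/(1+0.156)^1 + 8.0872/(1+0.156)^2 + 69.8845/(1+0.156)^2 = 64.4381

A$64.44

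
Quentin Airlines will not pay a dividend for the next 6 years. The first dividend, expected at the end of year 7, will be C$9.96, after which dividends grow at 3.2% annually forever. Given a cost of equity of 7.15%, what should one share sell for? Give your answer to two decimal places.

C$166.61

Deferred-dividend DDM. At t=6 the remaining stream is a growing perpetuity with first payment D_7 = 9.96.
V_6 = D_7/(r−g) = 9.96/(0.0715−0.032) = 252.1519
P₀ = V_6/(1+r)^6 = 252.1519/(1+0.0715)^6 = 166.6131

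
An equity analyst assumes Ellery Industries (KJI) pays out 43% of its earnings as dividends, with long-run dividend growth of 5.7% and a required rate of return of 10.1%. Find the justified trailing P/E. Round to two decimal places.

10.33

Justified trailing P/E = b(1+g)/(r−g) = 0.43×(1+0.057)/(0.101−0.057) = 10.3298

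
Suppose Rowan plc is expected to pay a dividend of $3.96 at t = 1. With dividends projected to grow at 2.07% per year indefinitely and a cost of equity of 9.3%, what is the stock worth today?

Gordon growth model: P₀ = D₁/(r − g), with D₁ = 3.96 given directly.
P₀ = 3.9600 / (0.093 − 0.0207) = 3.9600 / 0.0723 = 54.7718

$54.77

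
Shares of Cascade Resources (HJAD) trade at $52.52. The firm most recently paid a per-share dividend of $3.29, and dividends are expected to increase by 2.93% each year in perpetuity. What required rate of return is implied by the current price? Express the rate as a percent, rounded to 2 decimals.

9.38%

Rearranging the constant-growth DDM: r = D₁/P₀ + g.
D₁ = 3.29 × (1 + 0.0293) = 3.3864.
r = 3.3864 / 52.52 + 0.0293 = 0.06448 + 0.0293 = 0.09378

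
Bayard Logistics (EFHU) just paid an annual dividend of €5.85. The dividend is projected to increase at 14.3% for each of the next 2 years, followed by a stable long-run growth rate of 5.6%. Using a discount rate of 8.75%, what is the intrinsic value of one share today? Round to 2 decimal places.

Two-stage DDM. Project D₁…D_2 at 0.143, terminal growth 0.056, discount at r = 0.0875.
D_1 = 6.6865
D_2 = 7.6427
Terminal value at t=2: TV = D_3/(r−g) = 8.0707/(0.0875−0.056) = 256.2133
P₀ = 6.6865/(1+0.0875)^1 + 7.6427/(1+0.0875)^2 + 256.2133/(1+0.0875)^2 = 229.2531

€229.25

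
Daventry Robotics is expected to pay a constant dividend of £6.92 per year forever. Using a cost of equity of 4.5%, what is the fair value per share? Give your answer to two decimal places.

Zero-growth DDM (perpetuity): P₀ = D/r = 6.92 / 0.045 = 153.7778

£153.78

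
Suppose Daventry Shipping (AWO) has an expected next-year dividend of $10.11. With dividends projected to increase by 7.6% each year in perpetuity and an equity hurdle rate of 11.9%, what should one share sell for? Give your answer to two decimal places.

$235.12

Gordon growth model: P₀ = D₁/(r − g), with D₁ = 10.11 given directly.
P₀ = 10.1100 / (0.119 − 0.076) = 10.1100 / 0.043 = 235.1163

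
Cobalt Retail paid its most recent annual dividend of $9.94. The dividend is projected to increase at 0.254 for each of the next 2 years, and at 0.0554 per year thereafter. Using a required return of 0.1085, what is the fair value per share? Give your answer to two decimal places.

Two-stage DDM. Project D₁…D_2 at 0.254, terminal growth 0.0554, discount at r = 0.1085.
D_1 = 12.4648
D_2 = 15.6308
Terminal value at t=2: TV = D_3/(r−g) = 16.4968/(0.1085−0.0554) = 310.6734
P₀ = 12.4648/(1+0.1085)^1 + 15.6308/(1+0.1085)^2 + 310.6734/(1+0.1085)^2 = 276.7977

$276.80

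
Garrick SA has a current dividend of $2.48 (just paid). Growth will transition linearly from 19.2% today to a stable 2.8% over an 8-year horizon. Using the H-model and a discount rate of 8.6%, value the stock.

$72.01

H-model: P₀ = D₀[(1+g_L) + H(g_S−g_L)]/(r−g_L), with H = 8/2 = 4.
P₀ = 2.48 × [(1+0.028) + 4×(0.192−0.028)] / (0.086−0.028)
   = 2.48 × 1.6840 / 0.058 = 72.0055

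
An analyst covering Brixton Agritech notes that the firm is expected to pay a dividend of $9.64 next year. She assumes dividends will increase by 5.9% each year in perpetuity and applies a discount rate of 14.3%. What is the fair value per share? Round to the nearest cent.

Gordon growth model: P₀ = D₁/(r − g), with D₁ = 9.64 given directly.
P₀ = 9.6400 / (0.143 − 0.059) = 9.6400 / 0.084 = 114.7619

$114.76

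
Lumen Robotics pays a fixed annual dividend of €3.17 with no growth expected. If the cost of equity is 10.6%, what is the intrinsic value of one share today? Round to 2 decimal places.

Zero-growth DDM (perpetuity): P₀ = D/r = 3.17 / 0.106 = 29.9057

€29.91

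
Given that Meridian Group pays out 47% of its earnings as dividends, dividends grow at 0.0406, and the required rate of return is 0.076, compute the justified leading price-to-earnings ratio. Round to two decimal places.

Justified leading P/E = b/(r−g) = 0.47/(0.076−0.0406) = 13.2768

13.28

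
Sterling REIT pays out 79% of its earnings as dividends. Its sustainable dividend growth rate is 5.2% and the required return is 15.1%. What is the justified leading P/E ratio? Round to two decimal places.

7.98

Justified leading P/E = b/(r−g) = 0.79/(0.151−0.052) = 7.9798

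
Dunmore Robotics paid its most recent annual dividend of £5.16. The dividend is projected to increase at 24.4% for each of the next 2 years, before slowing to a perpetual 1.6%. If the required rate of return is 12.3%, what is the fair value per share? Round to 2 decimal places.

Two-stage DDM. Project D₁…D_2 at 0.244, terminal growth 0.016, discount at r = 0.123.
D_1 = 6.4190
D_2 = 7.9853
Terminal value at t=2: TV = D_3/(r−g) = 8.1131/(0.123−0.016) = 75.8229
P₀ = 6.4190/(1+0.123)^1 + 7.9853/(1+0.123)^2 + 75.8229/(1+0.123)^2 = 72.1709

£72.17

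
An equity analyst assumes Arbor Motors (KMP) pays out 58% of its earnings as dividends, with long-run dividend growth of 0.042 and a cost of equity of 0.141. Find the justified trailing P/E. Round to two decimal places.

6.10

Justified trailing P/E = b(1+g)/(r−g) = 0.58×(1+0.042)/(0.141−0.042) = 6.1046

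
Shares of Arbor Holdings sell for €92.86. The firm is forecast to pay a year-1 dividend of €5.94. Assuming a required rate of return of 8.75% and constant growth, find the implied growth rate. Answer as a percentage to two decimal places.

2.35%

From P₀ = D₁/(r − g), the implied growth is g = r − D₁/P₀.
g = 0.0875 − 5.94/92.86 = 0.0875 − 0.06397 = 0.02353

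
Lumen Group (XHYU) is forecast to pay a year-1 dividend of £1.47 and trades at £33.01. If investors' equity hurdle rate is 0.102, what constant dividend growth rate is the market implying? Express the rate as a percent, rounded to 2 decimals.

From P₀ = D₁/(r − g), the implied growth is g = r − D₁/P₀.
g = 0.102 − 1.47/33.01 = 0.102 − 0.04453 = 0.05747

5.75%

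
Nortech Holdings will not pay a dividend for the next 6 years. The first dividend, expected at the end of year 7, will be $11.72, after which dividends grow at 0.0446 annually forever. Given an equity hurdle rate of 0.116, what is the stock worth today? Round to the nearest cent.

$84.97

Deferred-dividend DDM. At t=6 the remaining stream is a growing perpetuity with first payment D_7 = 11.72.
V_6 = D_7/(r−g) = 11.72/(0.116−0.0446) = 164.1457
P₀ = V_6/(1+r)^6 = 164.1457/(1+0.116)^6 = 84.9658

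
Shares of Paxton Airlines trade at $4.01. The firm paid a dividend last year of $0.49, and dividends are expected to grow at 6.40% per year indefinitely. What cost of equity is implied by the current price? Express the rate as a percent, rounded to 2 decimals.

Rearranging the constant-growth DDM: r = D₁/P₀ + g.
D₁ = 0.49 × (1 + 0.064) = 0.5214.
r = 0.5214 / 4.01 + 0.064 = 0.13001 + 0.064 = 0.19401

19.40%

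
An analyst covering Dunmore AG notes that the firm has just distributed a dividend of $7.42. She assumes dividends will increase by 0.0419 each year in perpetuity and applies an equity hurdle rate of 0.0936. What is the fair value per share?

Gordon growth model: P₀ = D₁/(r − g). D₁ = 7.42 × (1 + 0.0419) = 7.7309.
P₀ = 7.7309 / (0.0936 − 0.0419) = 7.7309 / 0.0517 = 149.5338

$149.53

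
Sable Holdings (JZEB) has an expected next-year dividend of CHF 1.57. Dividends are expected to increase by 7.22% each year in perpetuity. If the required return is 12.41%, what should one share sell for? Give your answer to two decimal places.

Gordon growth model: P₀ = D₁/(r − g), with D₁ = 1.57 given directly.
P₀ = 1.5700 / (0.1241 − 0.0722) = 1.5700 / 0.0519 = 30.2505

CHF 30.25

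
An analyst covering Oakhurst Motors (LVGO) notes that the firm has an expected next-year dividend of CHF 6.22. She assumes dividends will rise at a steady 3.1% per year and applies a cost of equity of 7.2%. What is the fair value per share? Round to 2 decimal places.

Gordon growth model: P₀ = D₁/(r − g), with D₁ = 6.22 given directly.
P₀ = 6.2200 / (0.072 − 0.031) = 6.2200 / 0.041 = 151.7073

CHF 151.71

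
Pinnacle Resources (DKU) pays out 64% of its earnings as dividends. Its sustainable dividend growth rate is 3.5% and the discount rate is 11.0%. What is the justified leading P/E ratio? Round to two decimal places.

8.53

Justified leading P/E = b/(r−g) = 0.64/(0.11−0.035) = 8.5333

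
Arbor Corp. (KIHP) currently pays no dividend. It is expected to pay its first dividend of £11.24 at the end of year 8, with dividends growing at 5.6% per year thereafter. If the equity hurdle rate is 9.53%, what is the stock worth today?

£151.23

Deferred-dividend DDM. At t=7 the remaining stream is a growing perpetuity with first payment D_8 = 11.24.
V_7 = D_8/(r−g) = 11.24/(0.0953−0.056) = 286.0051
P₀ = V_7/(1+r)^7 = 286.0051/(1+0.0953)^7 = 151.2315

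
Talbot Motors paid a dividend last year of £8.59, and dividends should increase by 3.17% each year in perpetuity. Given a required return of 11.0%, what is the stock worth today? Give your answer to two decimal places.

£113.18

Gordon growth model: P₀ = D₁/(r − g). D₁ = 8.59 × (1 + 0.0317) = 8.8623.
P₀ = 8.8623 / (0.11 − 0.0317) = 8.8623 / 0.0783 = 113.1839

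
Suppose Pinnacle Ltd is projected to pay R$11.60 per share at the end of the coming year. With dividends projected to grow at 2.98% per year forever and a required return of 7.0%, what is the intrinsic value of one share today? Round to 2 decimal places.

Gordon growth model: P₀ = D₁/(r − g), with D₁ = 11.60 given directly.
P₀ = 11.6000 / (0.07 − 0.0298) = 11.6000 / 0.0402 = 288.5572

R$288.56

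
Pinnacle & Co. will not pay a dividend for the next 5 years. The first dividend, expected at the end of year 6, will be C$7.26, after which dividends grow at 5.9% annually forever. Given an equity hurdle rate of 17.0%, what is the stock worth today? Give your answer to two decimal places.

Deferred-dividend DDM. At t=5 the remaining stream is a growing perpetuity with first payment D_6 = 7.26.
V_5 = D_6/(r−g) = 7.26/(0.17−0.059) = 65.4054
P₀ = V_5/(1+r)^5 = 65.4054/(1+0.17)^5 = 29.8321

C$29.83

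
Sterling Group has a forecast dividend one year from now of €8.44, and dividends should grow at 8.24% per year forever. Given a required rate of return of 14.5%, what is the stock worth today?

€134.82

Gordon growth model: P₀ = D₁/(r − g), with D₁ = 8.44 given directly.
P₀ = 8.4400 / (0.145 − 0.0824) = 8.4400 / 0.0626 = 134.8243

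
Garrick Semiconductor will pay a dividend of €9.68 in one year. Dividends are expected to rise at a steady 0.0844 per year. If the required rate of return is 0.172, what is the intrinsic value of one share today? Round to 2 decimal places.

Gordon growth model: P₀ = D₁/(r − g), with D₁ = 9.68 given directly.
P₀ = 9.6800 / (0.172 − 0.0844) = 9.6800 / 0.0876 = 110.5023

€110.50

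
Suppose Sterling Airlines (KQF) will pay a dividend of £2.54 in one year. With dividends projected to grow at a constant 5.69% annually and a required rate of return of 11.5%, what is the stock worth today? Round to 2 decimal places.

£43.72

Gordon growth model: P₀ = D₁/(r − g), with D₁ = 2.54 given directly.
P₀ = 2.5400 / (0.115 − 0.0569) = 2.5400 / 0.0581 = 43.7177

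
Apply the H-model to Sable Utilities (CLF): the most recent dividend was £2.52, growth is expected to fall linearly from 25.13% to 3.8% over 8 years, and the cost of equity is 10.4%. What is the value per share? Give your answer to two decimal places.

£72.21

H-model: P₀ = D₀[(1+g_L) + H(g_S−g_L)]/(r−g_L), with H = 8/2 = 4.
P₀ = 2.52 × [(1+0.038) + 4×(0.2513−0.038)] / (0.104−0.038)
   = 2.52 × 1.8912 / 0.066 = 72.2095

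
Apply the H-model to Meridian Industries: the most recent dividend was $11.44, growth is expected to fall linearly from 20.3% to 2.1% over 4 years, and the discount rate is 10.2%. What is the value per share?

H-model: P₀ = D₀[(1+g_L) + H(g_S−g_L)]/(r−g_L), with H = 4/2 = 2.
P₀ = 11.44 × [(1+0.021) + 2×(0.203−0.021)] / (0.102−0.021)
   = 11.44 × 1.3850 / 0.081 = 195.6099

$195.61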